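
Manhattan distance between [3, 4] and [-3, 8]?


d = sum of absolute differences: |3--3|=6 + |4-8|=4 = 10.

10


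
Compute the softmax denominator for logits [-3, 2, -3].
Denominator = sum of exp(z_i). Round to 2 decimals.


Denom = e^-3=0.0498 + e^2=7.3891 + e^-3=0.0498. Sum = 7.4887, which rounds to 7.49.

7.49


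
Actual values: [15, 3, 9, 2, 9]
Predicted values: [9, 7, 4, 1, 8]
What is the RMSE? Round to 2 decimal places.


MSE = 15.8000. RMSE = sqrt(15.8000) = 3.97.

3.97


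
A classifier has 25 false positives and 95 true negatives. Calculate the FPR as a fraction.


FPR = FP / (FP + TN) = 25 / 120 = 5/24.

5/24


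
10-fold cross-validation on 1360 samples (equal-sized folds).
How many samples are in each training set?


Each validation fold has 1360/10 = 136 samples. Training set = 1360 - 136 = 1224.

1224


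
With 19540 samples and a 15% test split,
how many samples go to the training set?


Test set = 19540 * 15% = 2931. Training set = 19540 - 2931 = 16609.

16609


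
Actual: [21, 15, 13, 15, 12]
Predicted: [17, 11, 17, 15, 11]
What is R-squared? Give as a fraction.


Mean(y) = 76/5. SS_res = 49. SS_tot = 244/5. R^2 = 1 - 49/(244/5) = -1/244.

-1/244


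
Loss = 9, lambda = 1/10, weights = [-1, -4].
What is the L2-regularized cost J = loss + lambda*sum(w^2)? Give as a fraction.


L2 sq norm = sum(w^2) = 17. J = 9 + 1/10 * 17 = 107/10.

107/10


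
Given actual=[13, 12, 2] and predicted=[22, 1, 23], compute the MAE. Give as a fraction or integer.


MAE = (1/3) * (|13-22|=9 + |12-1|=11 + |2-23|=21). Sum = 41. MAE = 41/3.

41/3


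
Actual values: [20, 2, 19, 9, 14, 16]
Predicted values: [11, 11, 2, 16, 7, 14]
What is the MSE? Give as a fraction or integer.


MSE = (1/6) * ((20-11)^2=81 + (2-11)^2=81 + (19-2)^2=289 + (9-16)^2=49 + (14-7)^2=49 + (16-14)^2=4). Sum = 553. MSE = 553/6.

553/6


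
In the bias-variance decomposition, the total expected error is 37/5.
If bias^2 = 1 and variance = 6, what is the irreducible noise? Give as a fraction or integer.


Total error = bias^2 + variance + irreducible noise. So irreducible noise = 37/5 - 1 - 6 = 2/5.

2/5


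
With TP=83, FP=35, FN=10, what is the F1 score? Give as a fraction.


Precision = 83/118 = 83/118. Recall = 83/93 = 83/93. F1 = 2*P*R/(P+R) = 166/211.

166/211


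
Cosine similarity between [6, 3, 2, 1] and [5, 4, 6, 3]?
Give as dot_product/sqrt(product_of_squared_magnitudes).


dot = 57. |a|^2 = 50, |b|^2 = 86. cos = 57/sqrt(4300).

57/sqrt(4300)


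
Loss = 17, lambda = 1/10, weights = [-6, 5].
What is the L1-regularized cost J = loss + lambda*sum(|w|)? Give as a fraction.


L1 norm = sum(|w|) = 11. J = 17 + 1/10 * 11 = 181/10.

181/10


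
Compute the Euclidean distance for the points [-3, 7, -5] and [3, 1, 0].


d = sqrt(sum of squared differences). (-3-3)^2=36, (7-1)^2=36, (-5-0)^2=25. Sum = 97.

sqrt(97)


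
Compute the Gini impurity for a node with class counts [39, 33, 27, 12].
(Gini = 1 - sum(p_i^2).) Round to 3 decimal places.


Total = 111. Proportions: 39/111, 33/111, 27/111, 12/111. sum(p_i^2) = 0.2827. Gini = 1 - 0.2827 = 0.7173, which rounds to 0.717.

0.717


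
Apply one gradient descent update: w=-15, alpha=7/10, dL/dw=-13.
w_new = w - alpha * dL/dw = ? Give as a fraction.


w_new = -15 - 7/10 * -13 = -15 - -91/10 = -59/10.

-59/10


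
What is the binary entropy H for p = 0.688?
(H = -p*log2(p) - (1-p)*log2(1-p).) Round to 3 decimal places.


H = -0.688*log2(0.688) - 0.312*log2(0.312) = 0.895.

0.895


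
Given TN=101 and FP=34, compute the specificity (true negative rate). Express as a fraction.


Specificity = TN / (TN + FP) = 101 / 135 = 101/135.

101/135


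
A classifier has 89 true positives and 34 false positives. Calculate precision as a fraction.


Precision = TP / (TP + FP) = 89 / 123 = 89/123.

89/123


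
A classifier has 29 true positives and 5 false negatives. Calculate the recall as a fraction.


Recall = TP / (TP + FN) = 29 / 34 = 29/34.

29/34


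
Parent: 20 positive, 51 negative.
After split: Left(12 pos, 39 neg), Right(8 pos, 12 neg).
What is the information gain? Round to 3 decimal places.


H(parent) = 0.8577. H(left) = 0.7871, H(right) = 0.9710. Weighted = (51/71)*0.7871 + (20/71)*0.9710 = 0.8389. IG = 0.8577 - 0.8389 = 0.0188, which rounds to 0.019.

0.019


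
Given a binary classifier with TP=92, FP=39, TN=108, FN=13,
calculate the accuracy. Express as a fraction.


Accuracy = (TP + TN) / (TP + TN + FP + FN) = (92 + 108) / 252 = 50/63.

50/63


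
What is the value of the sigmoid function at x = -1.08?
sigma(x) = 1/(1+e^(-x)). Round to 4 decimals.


sigma(-1.08) = 1/(1+e^(1.08)) = 1/(1+2.944680) = 1/3.944680 = 0.2535.

0.2535


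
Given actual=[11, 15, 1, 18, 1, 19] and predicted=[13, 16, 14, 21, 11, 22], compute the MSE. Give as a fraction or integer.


MSE = (1/6) * ((11-13)^2=4 + (15-16)^2=1 + (1-14)^2=169 + (18-21)^2=9 + (1-11)^2=100 + (19-22)^2=9). Sum = 292. MSE = 146/3.

146/3


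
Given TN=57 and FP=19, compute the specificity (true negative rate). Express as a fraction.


Specificity = TN / (TN + FP) = 57 / 76 = 3/4.

3/4


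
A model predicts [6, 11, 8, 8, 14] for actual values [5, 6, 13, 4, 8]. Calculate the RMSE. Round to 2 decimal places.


MSE = 20.6000. RMSE = sqrt(20.6000) = 4.54.

4.54


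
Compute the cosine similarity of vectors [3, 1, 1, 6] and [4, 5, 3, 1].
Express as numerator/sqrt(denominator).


dot = 26. |a|^2 = 47, |b|^2 = 51. cos = 26/sqrt(2397).

26/sqrt(2397)


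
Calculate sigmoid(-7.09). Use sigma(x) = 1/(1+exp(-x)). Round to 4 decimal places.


sigma(-7.09) = 1/(1+e^(7.09)) = 1/(1+1199.907801) = 1/1200.907801 = 0.0008.

0.0008


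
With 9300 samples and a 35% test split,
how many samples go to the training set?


Test set = 9300 * 35% = 3255. Training set = 9300 - 3255 = 6045.

6045


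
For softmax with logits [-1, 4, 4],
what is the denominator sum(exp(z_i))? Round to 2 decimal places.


Denom = e^-1=0.3679 + e^4=54.5982 + e^4=54.5982. Sum = 109.5643, which rounds to 109.56.

109.56


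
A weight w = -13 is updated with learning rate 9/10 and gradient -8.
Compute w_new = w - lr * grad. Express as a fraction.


w_new = -13 - 9/10 * -8 = -13 - -36/5 = -29/5.

-29/5


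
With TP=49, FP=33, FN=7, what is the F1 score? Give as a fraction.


Precision = 49/82 = 49/82. Recall = 49/56 = 7/8. F1 = 2*P*R/(P+R) = 49/69.

49/69


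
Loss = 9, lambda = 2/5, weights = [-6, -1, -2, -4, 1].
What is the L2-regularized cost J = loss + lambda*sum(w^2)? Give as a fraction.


L2 sq norm = sum(w^2) = 58. J = 9 + 2/5 * 58 = 161/5.

161/5


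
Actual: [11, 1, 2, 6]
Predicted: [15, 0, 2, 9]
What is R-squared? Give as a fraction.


Mean(y) = 5. SS_res = 26. SS_tot = 62. R^2 = 1 - 26/(62) = 18/31.

18/31


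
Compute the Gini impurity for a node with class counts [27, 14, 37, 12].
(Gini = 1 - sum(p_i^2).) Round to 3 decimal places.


Total = 90. Proportions: 27/90, 14/90, 37/90, 12/90. sum(p_i^2) = 0.3010. Gini = 1 - 0.3010 = 0.6990, which rounds to 0.699.

0.699


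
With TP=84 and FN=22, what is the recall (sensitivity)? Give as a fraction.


Recall = TP / (TP + FN) = 84 / 106 = 42/53.

42/53


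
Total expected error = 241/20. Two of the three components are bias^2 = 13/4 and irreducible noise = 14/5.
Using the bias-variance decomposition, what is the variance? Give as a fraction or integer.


Total error = bias^2 + variance + irreducible noise. So variance = 241/20 - 13/4 - 14/5 = 6.

6


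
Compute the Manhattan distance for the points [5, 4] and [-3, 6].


d = sum of absolute differences: |5--3|=8 + |4-6|=2 = 10.

10


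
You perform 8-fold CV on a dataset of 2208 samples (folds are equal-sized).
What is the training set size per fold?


Each validation fold has 2208/8 = 276 samples. Training set = 2208 - 276 = 1932.

1932


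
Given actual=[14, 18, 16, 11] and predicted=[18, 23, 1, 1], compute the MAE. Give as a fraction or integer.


MAE = (1/4) * (|14-18|=4 + |18-23|=5 + |16-1|=15 + |11-1|=10). Sum = 34. MAE = 17/2.

17/2


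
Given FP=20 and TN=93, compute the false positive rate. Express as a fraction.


FPR = FP / (FP + TN) = 20 / 113 = 20/113.

20/113


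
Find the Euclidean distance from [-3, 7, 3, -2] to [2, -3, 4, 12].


d = sqrt(sum of squared differences). (-3-2)^2=25, (7--3)^2=100, (3-4)^2=1, (-2-12)^2=196. Sum = 322.

sqrt(322)


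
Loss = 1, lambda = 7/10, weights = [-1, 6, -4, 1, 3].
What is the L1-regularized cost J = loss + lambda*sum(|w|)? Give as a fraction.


L1 norm = sum(|w|) = 15. J = 1 + 7/10 * 15 = 23/2.

23/2


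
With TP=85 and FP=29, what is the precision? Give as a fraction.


Precision = TP / (TP + FP) = 85 / 114 = 85/114.

85/114


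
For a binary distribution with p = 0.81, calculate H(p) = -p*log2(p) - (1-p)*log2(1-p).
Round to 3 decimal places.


H = -0.81*log2(0.81) - 0.19*log2(0.19) = 0.701.

0.701


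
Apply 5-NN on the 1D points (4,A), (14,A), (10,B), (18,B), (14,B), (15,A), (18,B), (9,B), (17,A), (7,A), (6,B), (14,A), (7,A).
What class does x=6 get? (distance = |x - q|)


Distances: |4-6|=2, |14-6|=8, |10-6|=4, |18-6|=12, |14-6|=8, |15-6|=9, |18-6|=12, |9-6|=3, |17-6|=11, |7-6|=1, |6-6|=0, |14-6|=8, |7-6|=1. 5 nearest: (6,B), (7,A), (7,A), (4,A), (9,B). Counts: {'B': 2, 'A': 3}. Majority class: A.

A


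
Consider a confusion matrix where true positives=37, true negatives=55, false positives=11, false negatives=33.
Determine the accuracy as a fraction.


Accuracy = (TP + TN) / (TP + TN + FP + FN) = (37 + 55) / 136 = 23/34.

23/34


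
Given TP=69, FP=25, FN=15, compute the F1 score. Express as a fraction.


Precision = 69/94 = 69/94. Recall = 69/84 = 23/28. F1 = 2*P*R/(P+R) = 69/89.

69/89


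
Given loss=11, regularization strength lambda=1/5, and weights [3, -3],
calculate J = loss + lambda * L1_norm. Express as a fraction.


L1 norm = sum(|w|) = 6. J = 11 + 1/5 * 6 = 61/5.

61/5


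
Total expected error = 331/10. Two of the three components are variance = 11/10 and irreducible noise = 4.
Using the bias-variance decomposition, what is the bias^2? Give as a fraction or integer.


Total error = bias^2 + variance + irreducible noise. So bias^2 = 331/10 - 11/10 - 4 = 28.

28


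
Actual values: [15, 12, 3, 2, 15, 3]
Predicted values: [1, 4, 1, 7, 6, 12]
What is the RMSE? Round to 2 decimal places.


MSE = 75.1667. RMSE = sqrt(75.1667) = 8.67.

8.67


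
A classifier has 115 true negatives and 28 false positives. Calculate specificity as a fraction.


Specificity = TN / (TN + FP) = 115 / 143 = 115/143.

115/143


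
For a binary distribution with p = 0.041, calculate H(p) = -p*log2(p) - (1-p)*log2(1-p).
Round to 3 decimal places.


H = -0.041*log2(0.041) - 0.959*log2(0.959) = 0.247.

0.247


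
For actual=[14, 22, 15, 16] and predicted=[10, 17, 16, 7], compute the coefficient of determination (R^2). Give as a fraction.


Mean(y) = 67/4. SS_res = 123. SS_tot = 155/4. R^2 = 1 - 123/(155/4) = -337/155.

-337/155


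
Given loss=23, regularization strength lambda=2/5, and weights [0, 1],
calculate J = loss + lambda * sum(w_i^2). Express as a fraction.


L2 sq norm = sum(w^2) = 1. J = 23 + 2/5 * 1 = 117/5.

117/5


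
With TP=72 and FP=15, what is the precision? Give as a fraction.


Precision = TP / (TP + FP) = 72 / 87 = 24/29.

24/29


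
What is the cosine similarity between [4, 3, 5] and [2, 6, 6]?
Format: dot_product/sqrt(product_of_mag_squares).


dot = 56. |a|^2 = 50, |b|^2 = 76. cos = 56/sqrt(3800).

56/sqrt(3800)


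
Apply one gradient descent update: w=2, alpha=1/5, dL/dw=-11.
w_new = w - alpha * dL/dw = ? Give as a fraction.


w_new = 2 - 1/5 * -11 = 2 - -11/5 = 21/5.

21/5


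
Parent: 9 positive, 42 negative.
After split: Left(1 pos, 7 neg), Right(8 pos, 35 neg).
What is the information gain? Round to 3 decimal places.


H(parent) = 0.6723. H(left) = 0.5436, H(right) = 0.6931. Weighted = (8/51)*0.5436 + (43/51)*0.6931 = 0.6696. IG = 0.6723 - 0.6696 = 0.0027, which rounds to 0.003.

0.003


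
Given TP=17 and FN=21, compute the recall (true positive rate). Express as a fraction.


Recall = TP / (TP + FN) = 17 / 38 = 17/38.

17/38


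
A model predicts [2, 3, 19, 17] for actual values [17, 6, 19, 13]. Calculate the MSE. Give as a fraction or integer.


MSE = (1/4) * ((17-2)^2=225 + (6-3)^2=9 + (19-19)^2=0 + (13-17)^2=16). Sum = 250. MSE = 125/2.

125/2


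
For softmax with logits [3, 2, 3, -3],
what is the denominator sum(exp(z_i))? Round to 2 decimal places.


Denom = e^3=20.0855 + e^2=7.3891 + e^3=20.0855 + e^-3=0.0498. Sum = 47.6099, which rounds to 47.61.

47.61


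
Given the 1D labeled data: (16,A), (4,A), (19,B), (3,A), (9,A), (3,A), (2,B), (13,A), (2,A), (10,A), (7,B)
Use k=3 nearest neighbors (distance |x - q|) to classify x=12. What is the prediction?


Distances: |16-12|=4, |4-12|=8, |19-12|=7, |3-12|=9, |9-12|=3, |3-12|=9, |2-12|=10, |13-12|=1, |2-12|=10, |10-12|=2, |7-12|=5. 3 nearest: (13,A), (10,A), (9,A). Counts: {'A': 3}. Majority class: A.

A


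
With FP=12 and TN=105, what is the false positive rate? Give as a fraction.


FPR = FP / (FP + TN) = 12 / 117 = 4/39.

4/39


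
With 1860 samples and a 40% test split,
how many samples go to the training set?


Test set = 1860 * 40% = 744. Training set = 1860 - 744 = 1116.

1116


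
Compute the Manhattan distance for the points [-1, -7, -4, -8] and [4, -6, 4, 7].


d = sum of absolute differences: |-1-4|=5 + |-7--6|=1 + |-4-4|=8 + |-8-7|=15 = 29.

29


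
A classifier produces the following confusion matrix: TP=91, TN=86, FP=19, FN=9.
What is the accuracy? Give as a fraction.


Accuracy = (TP + TN) / (TP + TN + FP + FN) = (91 + 86) / 205 = 177/205.

177/205


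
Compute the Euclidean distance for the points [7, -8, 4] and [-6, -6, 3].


d = sqrt(sum of squared differences). (7--6)^2=169, (-8--6)^2=4, (4-3)^2=1. Sum = 174.

sqrt(174)


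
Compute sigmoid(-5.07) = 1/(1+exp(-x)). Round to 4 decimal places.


sigma(-5.07) = 1/(1+e^(5.07)) = 1/(1+159.174327) = 1/160.174327 = 0.0062.

0.0062


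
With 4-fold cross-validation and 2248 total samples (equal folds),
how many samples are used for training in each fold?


Each validation fold has 2248/4 = 562 samples. Training set = 2248 - 562 = 1686.

1686


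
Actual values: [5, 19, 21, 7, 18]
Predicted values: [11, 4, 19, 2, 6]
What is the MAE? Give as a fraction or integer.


MAE = (1/5) * (|5-11|=6 + |19-4|=15 + |21-19|=2 + |7-2|=5 + |18-6|=12). Sum = 40. MAE = 8.

8


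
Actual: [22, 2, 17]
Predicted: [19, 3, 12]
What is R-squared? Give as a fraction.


Mean(y) = 41/3. SS_res = 35. SS_tot = 650/3. R^2 = 1 - 35/(650/3) = 109/130.

109/130


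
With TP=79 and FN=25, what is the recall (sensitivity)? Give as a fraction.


Recall = TP / (TP + FN) = 79 / 104 = 79/104.

79/104


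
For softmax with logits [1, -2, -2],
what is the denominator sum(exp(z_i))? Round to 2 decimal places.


Denom = e^1=2.7183 + e^-2=0.1353 + e^-2=0.1353. Sum = 2.9889, which rounds to 2.99.

2.99


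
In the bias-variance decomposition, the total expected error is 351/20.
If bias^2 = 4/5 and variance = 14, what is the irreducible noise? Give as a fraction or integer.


Total error = bias^2 + variance + irreducible noise. So irreducible noise = 351/20 - 4/5 - 14 = 11/4.

11/4


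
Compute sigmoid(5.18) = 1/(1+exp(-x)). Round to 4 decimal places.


sigma(5.18) = 1/(1+e^(-5.18)) = 1/(1+0.005628) = 1/1.005628 = 0.9944.

0.9944


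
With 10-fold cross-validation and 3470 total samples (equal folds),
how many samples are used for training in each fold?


Each validation fold has 3470/10 = 347 samples. Training set = 3470 - 347 = 3123.

3123


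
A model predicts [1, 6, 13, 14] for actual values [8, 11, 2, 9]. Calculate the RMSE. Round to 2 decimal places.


MSE = 55.0000. RMSE = sqrt(55.0000) = 7.42.

7.42


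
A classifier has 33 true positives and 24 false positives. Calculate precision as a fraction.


Precision = TP / (TP + FP) = 33 / 57 = 11/19.

11/19


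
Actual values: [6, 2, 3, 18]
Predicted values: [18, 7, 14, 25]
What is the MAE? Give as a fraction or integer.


MAE = (1/4) * (|6-18|=12 + |2-7|=5 + |3-14|=11 + |18-25|=7). Sum = 35. MAE = 35/4.

35/4


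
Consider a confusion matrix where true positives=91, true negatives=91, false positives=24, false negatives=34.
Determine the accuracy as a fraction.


Accuracy = (TP + TN) / (TP + TN + FP + FN) = (91 + 91) / 240 = 91/120.

91/120


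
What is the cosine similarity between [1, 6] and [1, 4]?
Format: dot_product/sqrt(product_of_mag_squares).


dot = 25. |a|^2 = 37, |b|^2 = 17. cos = 25/sqrt(629).

25/sqrt(629)


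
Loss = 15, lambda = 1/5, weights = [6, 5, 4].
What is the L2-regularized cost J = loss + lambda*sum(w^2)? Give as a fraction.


L2 sq norm = sum(w^2) = 77. J = 15 + 1/5 * 77 = 152/5.

152/5


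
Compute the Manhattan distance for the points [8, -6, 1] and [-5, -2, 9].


d = sum of absolute differences: |8--5|=13 + |-6--2|=4 + |1-9|=8 = 25.

25


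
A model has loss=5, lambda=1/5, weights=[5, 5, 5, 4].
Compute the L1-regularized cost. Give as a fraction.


L1 norm = sum(|w|) = 19. J = 5 + 1/5 * 19 = 44/5.

44/5


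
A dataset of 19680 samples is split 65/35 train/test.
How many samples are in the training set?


Test set = 19680 * 35% = 6888. Training set = 19680 - 6888 = 12792.

12792


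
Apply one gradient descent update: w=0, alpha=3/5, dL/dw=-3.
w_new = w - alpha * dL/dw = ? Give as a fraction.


w_new = 0 - 3/5 * -3 = 0 - -9/5 = 9/5.

9/5


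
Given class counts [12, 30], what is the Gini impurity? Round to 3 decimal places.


Total = 42. Proportions: 12/42, 30/42. sum(p_i^2) = 0.5918. Gini = 1 - 0.5918 = 0.4082, which rounds to 0.408.

0.408


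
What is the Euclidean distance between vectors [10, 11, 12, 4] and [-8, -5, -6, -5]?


d = sqrt(sum of squared differences). (10--8)^2=324, (11--5)^2=256, (12--6)^2=324, (4--5)^2=81. Sum = 985.

sqrt(985)


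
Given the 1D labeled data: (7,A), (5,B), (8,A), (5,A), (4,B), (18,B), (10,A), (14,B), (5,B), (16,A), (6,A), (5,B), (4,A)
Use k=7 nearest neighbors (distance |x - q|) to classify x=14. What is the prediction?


Distances: |7-14|=7, |5-14|=9, |8-14|=6, |5-14|=9, |4-14|=10, |18-14|=4, |10-14|=4, |14-14|=0, |5-14|=9, |16-14|=2, |6-14|=8, |5-14|=9, |4-14|=10. 7 nearest: (14,B), (16,A), (10,A), (18,B), (8,A), (7,A), (6,A). Counts: {'B': 2, 'A': 5}. Majority class: A.

A


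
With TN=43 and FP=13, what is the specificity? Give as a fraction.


Specificity = TN / (TN + FP) = 43 / 56 = 43/56.

43/56


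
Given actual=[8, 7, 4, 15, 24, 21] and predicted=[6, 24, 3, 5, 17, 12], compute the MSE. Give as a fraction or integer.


MSE = (1/6) * ((8-6)^2=4 + (7-24)^2=289 + (4-3)^2=1 + (15-5)^2=100 + (24-17)^2=49 + (21-12)^2=81). Sum = 524. MSE = 262/3.

262/3


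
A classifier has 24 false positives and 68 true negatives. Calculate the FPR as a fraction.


FPR = FP / (FP + TN) = 24 / 92 = 6/23.

6/23


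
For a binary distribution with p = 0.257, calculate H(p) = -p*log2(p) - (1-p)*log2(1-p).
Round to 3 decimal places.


H = -0.257*log2(0.257) - 0.743*log2(0.743) = 0.822.

0.822


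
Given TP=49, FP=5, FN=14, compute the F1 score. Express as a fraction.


Precision = 49/54 = 49/54. Recall = 49/63 = 7/9. F1 = 2*P*R/(P+R) = 98/117.

98/117


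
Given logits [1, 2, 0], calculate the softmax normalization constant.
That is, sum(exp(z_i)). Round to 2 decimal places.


Denom = e^1=2.7183 + e^2=7.3891 + e^0=1.0000. Sum = 11.1074, which rounds to 11.11.

11.11


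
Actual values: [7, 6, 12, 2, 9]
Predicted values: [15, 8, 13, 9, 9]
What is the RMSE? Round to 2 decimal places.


MSE = 23.6000. RMSE = sqrt(23.6000) = 4.86.

4.86


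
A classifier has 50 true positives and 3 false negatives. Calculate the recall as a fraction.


Recall = TP / (TP + FN) = 50 / 53 = 50/53.

50/53


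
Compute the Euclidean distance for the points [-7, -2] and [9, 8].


d = sqrt(sum of squared differences). (-7-9)^2=256, (-2-8)^2=100. Sum = 356.

sqrt(356)


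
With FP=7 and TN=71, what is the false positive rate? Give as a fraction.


FPR = FP / (FP + TN) = 7 / 78 = 7/78.

7/78


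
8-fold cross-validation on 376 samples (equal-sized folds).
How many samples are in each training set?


Each validation fold has 376/8 = 47 samples. Training set = 376 - 47 = 329.

329


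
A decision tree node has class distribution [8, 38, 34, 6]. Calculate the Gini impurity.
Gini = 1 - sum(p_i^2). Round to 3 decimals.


Total = 86. Proportions: 8/86, 38/86, 34/86, 6/86. sum(p_i^2) = 0.3651. Gini = 1 - 0.3651 = 0.6349, which rounds to 0.635.

0.635


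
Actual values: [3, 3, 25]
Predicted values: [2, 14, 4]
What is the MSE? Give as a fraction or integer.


MSE = (1/3) * ((3-2)^2=1 + (3-14)^2=121 + (25-4)^2=441). Sum = 563. MSE = 563/3.

563/3


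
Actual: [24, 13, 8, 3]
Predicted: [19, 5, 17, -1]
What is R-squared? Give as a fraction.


Mean(y) = 12. SS_res = 186. SS_tot = 242. R^2 = 1 - 186/(242) = 28/121.

28/121


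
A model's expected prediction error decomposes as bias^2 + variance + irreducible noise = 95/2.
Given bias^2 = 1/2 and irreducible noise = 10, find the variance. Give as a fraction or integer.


Total error = bias^2 + variance + irreducible noise. So variance = 95/2 - 1/2 - 10 = 37.

37


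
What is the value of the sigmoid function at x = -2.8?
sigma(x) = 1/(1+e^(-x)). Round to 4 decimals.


sigma(-2.8) = 1/(1+e^(2.8)) = 1/(1+16.444647) = 1/17.444647 = 0.0573.

0.0573


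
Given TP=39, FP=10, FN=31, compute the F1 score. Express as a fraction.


Precision = 39/49 = 39/49. Recall = 39/70 = 39/70. F1 = 2*P*R/(P+R) = 78/119.

78/119


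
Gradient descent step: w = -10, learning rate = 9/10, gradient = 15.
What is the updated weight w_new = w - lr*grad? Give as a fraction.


w_new = -10 - 9/10 * 15 = -10 - 27/2 = -47/2.

-47/2


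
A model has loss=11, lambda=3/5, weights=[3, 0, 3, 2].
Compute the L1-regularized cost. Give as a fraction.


L1 norm = sum(|w|) = 8. J = 11 + 3/5 * 8 = 79/5.

79/5


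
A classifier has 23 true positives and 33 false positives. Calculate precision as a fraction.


Precision = TP / (TP + FP) = 23 / 56 = 23/56.

23/56


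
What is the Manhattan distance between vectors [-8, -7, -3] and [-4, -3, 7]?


d = sum of absolute differences: |-8--4|=4 + |-7--3|=4 + |-3-7|=10 = 18.

18


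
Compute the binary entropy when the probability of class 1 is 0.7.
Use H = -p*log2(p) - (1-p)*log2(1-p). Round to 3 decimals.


H = -0.7*log2(0.7) - 0.3*log2(0.3) = 0.881.

0.881


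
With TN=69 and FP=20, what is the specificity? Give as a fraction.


Specificity = TN / (TN + FP) = 69 / 89 = 69/89.

69/89


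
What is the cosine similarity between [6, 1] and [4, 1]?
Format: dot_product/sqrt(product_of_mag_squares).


dot = 25. |a|^2 = 37, |b|^2 = 17. cos = 25/sqrt(629).

25/sqrt(629)


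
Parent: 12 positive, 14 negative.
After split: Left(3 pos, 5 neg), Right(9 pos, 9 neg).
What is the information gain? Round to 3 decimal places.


H(parent) = 0.9957. H(left) = 0.9544, H(right) = 1.0000. Weighted = (8/26)*0.9544 + (18/26)*1.0000 = 0.9860. IG = 0.9957 - 0.9860 = 0.0097, which rounds to 0.010.

0.010


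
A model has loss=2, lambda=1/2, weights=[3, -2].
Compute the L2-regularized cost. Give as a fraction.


L2 sq norm = sum(w^2) = 13. J = 2 + 1/2 * 13 = 17/2.

17/2


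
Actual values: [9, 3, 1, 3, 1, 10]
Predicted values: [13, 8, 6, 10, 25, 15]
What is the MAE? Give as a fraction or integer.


MAE = (1/6) * (|9-13|=4 + |3-8|=5 + |1-6|=5 + |3-10|=7 + |1-25|=24 + |10-15|=5). Sum = 50. MAE = 25/3.

25/3


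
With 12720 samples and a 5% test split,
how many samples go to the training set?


Test set = 12720 * 5% = 636. Training set = 12720 - 636 = 12084.

12084


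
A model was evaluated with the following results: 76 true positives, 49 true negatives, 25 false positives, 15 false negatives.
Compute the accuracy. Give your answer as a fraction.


Accuracy = (TP + TN) / (TP + TN + FP + FN) = (76 + 49) / 165 = 25/33.

25/33


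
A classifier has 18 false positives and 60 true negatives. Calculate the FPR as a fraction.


FPR = FP / (FP + TN) = 18 / 78 = 3/13.

3/13


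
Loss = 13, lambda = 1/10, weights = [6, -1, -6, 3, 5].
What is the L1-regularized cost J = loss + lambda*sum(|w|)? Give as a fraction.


L1 norm = sum(|w|) = 21. J = 13 + 1/10 * 21 = 151/10.

151/10


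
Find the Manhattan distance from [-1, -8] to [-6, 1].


d = sum of absolute differences: |-1--6|=5 + |-8-1|=9 = 14.

14


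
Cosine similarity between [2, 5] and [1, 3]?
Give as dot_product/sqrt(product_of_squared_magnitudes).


dot = 17. |a|^2 = 29, |b|^2 = 10. cos = 17/sqrt(290).

17/sqrt(290)


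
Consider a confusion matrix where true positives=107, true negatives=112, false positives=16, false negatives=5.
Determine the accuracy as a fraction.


Accuracy = (TP + TN) / (TP + TN + FP + FN) = (107 + 112) / 240 = 73/80.

73/80


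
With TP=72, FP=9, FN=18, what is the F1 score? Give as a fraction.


Precision = 72/81 = 8/9. Recall = 72/90 = 4/5. F1 = 2*P*R/(P+R) = 16/19.

16/19


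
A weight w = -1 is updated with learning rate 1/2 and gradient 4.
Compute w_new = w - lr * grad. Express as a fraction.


w_new = -1 - 1/2 * 4 = -1 - 2 = -3.

-3


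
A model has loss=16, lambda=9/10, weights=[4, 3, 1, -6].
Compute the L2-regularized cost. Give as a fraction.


L2 sq norm = sum(w^2) = 62. J = 16 + 9/10 * 62 = 359/5.

359/5


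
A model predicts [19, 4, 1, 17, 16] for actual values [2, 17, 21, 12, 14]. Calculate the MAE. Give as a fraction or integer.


MAE = (1/5) * (|2-19|=17 + |17-4|=13 + |21-1|=20 + |12-17|=5 + |14-16|=2). Sum = 57. MAE = 57/5.

57/5


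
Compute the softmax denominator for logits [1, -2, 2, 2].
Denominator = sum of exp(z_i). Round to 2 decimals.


Denom = e^1=2.7183 + e^-2=0.1353 + e^2=7.3891 + e^2=7.3891. Sum = 17.6318, which rounds to 17.63.

17.63


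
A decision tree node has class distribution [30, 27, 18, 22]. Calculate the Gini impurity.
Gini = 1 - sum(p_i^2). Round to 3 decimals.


Total = 97. Proportions: 30/97, 27/97, 18/97, 22/97. sum(p_i^2) = 0.2590. Gini = 1 - 0.2590 = 0.7410, which rounds to 0.741.

0.741


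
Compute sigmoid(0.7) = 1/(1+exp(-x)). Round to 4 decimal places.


sigma(0.7) = 1/(1+e^(-0.7)) = 1/(1+0.496585) = 1/1.496585 = 0.6682.

0.6682


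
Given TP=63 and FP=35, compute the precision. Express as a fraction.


Precision = TP / (TP + FP) = 63 / 98 = 9/14.

9/14


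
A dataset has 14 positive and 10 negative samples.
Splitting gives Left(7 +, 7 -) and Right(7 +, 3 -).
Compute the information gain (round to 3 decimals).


H(parent) = 0.9799. H(left) = 1.0000, H(right) = 0.8813. Weighted = (14/24)*1.0000 + (10/24)*0.8813 = 0.9505. IG = 0.9799 - 0.9505 = 0.0294, which rounds to 0.029.

0.029


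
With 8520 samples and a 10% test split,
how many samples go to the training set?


Test set = 8520 * 10% = 852. Training set = 8520 - 852 = 7668.

7668


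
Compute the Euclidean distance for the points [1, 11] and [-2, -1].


d = sqrt(sum of squared differences). (1--2)^2=9, (11--1)^2=144. Sum = 153.

sqrt(153)


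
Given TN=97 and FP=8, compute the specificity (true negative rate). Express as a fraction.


Specificity = TN / (TN + FP) = 97 / 105 = 97/105.

97/105


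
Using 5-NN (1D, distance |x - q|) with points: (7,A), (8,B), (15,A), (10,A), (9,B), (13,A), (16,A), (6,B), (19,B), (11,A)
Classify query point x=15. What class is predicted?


Distances: |7-15|=8, |8-15|=7, |15-15|=0, |10-15|=5, |9-15|=6, |13-15|=2, |16-15|=1, |6-15|=9, |19-15|=4, |11-15|=4. 5 nearest: (15,A), (16,A), (13,A), (11,A), (19,B). Counts: {'A': 4, 'B': 1}. Majority class: A.

A


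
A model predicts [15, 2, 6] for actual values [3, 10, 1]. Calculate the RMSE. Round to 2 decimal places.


MSE = 77.6667. RMSE = sqrt(77.6667) = 8.81.

8.81


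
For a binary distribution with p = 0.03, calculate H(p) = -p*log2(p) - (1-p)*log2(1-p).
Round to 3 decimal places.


H = -0.03*log2(0.03) - 0.97*log2(0.97) = 0.194.

0.194


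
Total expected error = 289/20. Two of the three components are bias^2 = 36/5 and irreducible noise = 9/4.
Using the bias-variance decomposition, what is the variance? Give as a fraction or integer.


Total error = bias^2 + variance + irreducible noise. So variance = 289/20 - 36/5 - 9/4 = 5.

5


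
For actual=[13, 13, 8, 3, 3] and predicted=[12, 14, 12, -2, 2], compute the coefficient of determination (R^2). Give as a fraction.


Mean(y) = 8. SS_res = 44. SS_tot = 100. R^2 = 1 - 44/(100) = 14/25.

14/25


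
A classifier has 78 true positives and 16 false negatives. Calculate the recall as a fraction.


Recall = TP / (TP + FN) = 78 / 94 = 39/47.

39/47


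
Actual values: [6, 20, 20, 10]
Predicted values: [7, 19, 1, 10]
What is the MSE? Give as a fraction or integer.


MSE = (1/4) * ((6-7)^2=1 + (20-19)^2=1 + (20-1)^2=361 + (10-10)^2=0). Sum = 363. MSE = 363/4.

363/4


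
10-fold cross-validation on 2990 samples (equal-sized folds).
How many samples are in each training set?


Each validation fold has 2990/10 = 299 samples. Training set = 2990 - 299 = 2691.

2691


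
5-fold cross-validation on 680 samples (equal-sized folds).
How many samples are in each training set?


Each validation fold has 680/5 = 136 samples. Training set = 680 - 136 = 544.

544


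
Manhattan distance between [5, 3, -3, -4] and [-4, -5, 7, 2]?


d = sum of absolute differences: |5--4|=9 + |3--5|=8 + |-3-7|=10 + |-4-2|=6 = 33.

33


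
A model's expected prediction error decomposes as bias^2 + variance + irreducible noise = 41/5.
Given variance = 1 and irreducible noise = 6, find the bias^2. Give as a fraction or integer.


Total error = bias^2 + variance + irreducible noise. So bias^2 = 41/5 - 1 - 6 = 6/5.

6/5


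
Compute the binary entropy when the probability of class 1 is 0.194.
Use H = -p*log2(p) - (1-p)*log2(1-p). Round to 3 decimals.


H = -0.194*log2(0.194) - 0.806*log2(0.806) = 0.710.

0.710


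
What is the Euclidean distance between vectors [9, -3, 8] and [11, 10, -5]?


d = sqrt(sum of squared differences). (9-11)^2=4, (-3-10)^2=169, (8--5)^2=169. Sum = 342.

sqrt(342)


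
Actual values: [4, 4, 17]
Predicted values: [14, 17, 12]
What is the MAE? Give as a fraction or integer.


MAE = (1/3) * (|4-14|=10 + |4-17|=13 + |17-12|=5). Sum = 28. MAE = 28/3.

28/3


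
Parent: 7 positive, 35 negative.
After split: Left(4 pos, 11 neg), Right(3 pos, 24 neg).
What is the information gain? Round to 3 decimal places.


H(parent) = 0.6500. H(left) = 0.8366, H(right) = 0.5033. Weighted = (15/42)*0.8366 + (27/42)*0.5033 = 0.6223. IG = 0.6500 - 0.6223 = 0.0277, which rounds to 0.028.

0.028


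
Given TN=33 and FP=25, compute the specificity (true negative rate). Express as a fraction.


Specificity = TN / (TN + FP) = 33 / 58 = 33/58.

33/58


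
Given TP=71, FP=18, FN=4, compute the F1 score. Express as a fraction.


Precision = 71/89 = 71/89. Recall = 71/75 = 71/75. F1 = 2*P*R/(P+R) = 71/82.

71/82


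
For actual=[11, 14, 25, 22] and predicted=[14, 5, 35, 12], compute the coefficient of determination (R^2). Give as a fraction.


Mean(y) = 18. SS_res = 290. SS_tot = 130. R^2 = 1 - 290/(130) = -16/13.

-16/13


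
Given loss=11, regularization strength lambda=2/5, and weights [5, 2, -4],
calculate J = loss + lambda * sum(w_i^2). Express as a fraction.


L2 sq norm = sum(w^2) = 45. J = 11 + 2/5 * 45 = 29.

29


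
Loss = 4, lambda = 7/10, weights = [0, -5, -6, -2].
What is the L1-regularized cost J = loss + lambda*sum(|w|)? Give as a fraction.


L1 norm = sum(|w|) = 13. J = 4 + 7/10 * 13 = 131/10.

131/10


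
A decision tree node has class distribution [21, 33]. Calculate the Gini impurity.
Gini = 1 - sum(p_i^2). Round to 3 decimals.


Total = 54. Proportions: 21/54, 33/54. sum(p_i^2) = 0.5247. Gini = 1 - 0.5247 = 0.4753, which rounds to 0.475.

0.475


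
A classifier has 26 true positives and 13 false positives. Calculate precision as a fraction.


Precision = TP / (TP + FP) = 26 / 39 = 2/3.

2/3


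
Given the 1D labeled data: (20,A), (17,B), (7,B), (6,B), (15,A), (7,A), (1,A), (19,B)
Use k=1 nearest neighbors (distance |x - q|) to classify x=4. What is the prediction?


Distances: |20-4|=16, |17-4|=13, |7-4|=3, |6-4|=2, |15-4|=11, |7-4|=3, |1-4|=3, |19-4|=15. 1 nearest: (6,B). Counts: {'B': 1}. Majority class: B.

B


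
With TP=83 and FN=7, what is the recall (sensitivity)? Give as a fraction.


Recall = TP / (TP + FN) = 83 / 90 = 83/90.

83/90


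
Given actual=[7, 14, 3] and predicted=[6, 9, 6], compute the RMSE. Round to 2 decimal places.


MSE = 11.6667. RMSE = sqrt(11.6667) = 3.42.

3.42


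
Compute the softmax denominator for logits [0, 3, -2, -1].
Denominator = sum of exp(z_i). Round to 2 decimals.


Denom = e^0=1.0000 + e^3=20.0855 + e^-2=0.1353 + e^-1=0.3679. Sum = 21.5887, which rounds to 21.59.

21.59


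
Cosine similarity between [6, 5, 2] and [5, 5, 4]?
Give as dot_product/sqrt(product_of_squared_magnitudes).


dot = 63. |a|^2 = 65, |b|^2 = 66. cos = 63/sqrt(4290).

63/sqrt(4290)


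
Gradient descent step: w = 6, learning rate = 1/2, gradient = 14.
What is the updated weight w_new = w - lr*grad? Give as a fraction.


w_new = 6 - 1/2 * 14 = 6 - 7 = -1.

-1


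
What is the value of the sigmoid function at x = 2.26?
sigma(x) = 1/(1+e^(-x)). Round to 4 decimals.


sigma(2.26) = 1/(1+e^(-2.26)) = 1/(1+0.104350) = 1/1.104350 = 0.9055.

0.9055


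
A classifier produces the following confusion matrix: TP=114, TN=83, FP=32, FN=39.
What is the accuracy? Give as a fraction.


Accuracy = (TP + TN) / (TP + TN + FP + FN) = (114 + 83) / 268 = 197/268.

197/268


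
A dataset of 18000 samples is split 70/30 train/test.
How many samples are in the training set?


Test set = 18000 * 30% = 5400. Training set = 18000 - 5400 = 12600.

12600


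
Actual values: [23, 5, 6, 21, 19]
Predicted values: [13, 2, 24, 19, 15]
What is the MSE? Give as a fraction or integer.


MSE = (1/5) * ((23-13)^2=100 + (5-2)^2=9 + (6-24)^2=324 + (21-19)^2=4 + (19-15)^2=16). Sum = 453. MSE = 453/5.

453/5


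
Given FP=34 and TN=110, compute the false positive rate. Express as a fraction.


FPR = FP / (FP + TN) = 34 / 144 = 17/72.

17/72


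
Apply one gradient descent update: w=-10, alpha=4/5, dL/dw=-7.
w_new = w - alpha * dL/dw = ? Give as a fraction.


w_new = -10 - 4/5 * -7 = -10 - -28/5 = -22/5.

-22/5


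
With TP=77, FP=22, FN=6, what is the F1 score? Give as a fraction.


Precision = 77/99 = 7/9. Recall = 77/83 = 77/83. F1 = 2*P*R/(P+R) = 11/13.

11/13


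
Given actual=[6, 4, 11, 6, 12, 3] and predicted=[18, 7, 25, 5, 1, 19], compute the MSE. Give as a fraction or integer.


MSE = (1/6) * ((6-18)^2=144 + (4-7)^2=9 + (11-25)^2=196 + (6-5)^2=1 + (12-1)^2=121 + (3-19)^2=256). Sum = 727. MSE = 727/6.

727/6


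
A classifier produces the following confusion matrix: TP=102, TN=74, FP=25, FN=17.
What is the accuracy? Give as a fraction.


Accuracy = (TP + TN) / (TP + TN + FP + FN) = (102 + 74) / 218 = 88/109.

88/109


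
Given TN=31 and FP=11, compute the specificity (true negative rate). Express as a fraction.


Specificity = TN / (TN + FP) = 31 / 42 = 31/42.

31/42


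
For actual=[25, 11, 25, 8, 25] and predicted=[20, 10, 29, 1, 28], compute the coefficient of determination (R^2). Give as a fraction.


Mean(y) = 94/5. SS_res = 100. SS_tot = 1464/5. R^2 = 1 - 100/(1464/5) = 241/366.

241/366


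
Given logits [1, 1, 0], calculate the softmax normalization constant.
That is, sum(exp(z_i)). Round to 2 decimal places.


Denom = e^1=2.7183 + e^1=2.7183 + e^0=1.0000. Sum = 6.4366, which rounds to 6.44.

6.44


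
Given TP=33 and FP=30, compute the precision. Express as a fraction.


Precision = TP / (TP + FP) = 33 / 63 = 11/21.

11/21


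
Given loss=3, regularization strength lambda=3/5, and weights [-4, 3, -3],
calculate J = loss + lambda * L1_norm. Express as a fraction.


L1 norm = sum(|w|) = 10. J = 3 + 3/5 * 10 = 9.

9


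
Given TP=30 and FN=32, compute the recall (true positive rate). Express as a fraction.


Recall = TP / (TP + FN) = 30 / 62 = 15/31.

15/31


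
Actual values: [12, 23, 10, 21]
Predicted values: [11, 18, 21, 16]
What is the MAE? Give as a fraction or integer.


MAE = (1/4) * (|12-11|=1 + |23-18|=5 + |10-21|=11 + |21-16|=5). Sum = 22. MAE = 11/2.

11/2


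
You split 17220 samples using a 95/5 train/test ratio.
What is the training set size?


Test set = 17220 * 5% = 861. Training set = 17220 - 861 = 16359.

16359


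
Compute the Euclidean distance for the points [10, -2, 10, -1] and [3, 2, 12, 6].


d = sqrt(sum of squared differences). (10-3)^2=49, (-2-2)^2=16, (10-12)^2=4, (-1-6)^2=49. Sum = 118.

sqrt(118)


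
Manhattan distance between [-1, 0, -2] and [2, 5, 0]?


d = sum of absolute differences: |-1-2|=3 + |0-5|=5 + |-2-0|=2 = 10.

10


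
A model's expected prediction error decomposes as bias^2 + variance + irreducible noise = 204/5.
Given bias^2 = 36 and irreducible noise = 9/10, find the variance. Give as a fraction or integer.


Total error = bias^2 + variance + irreducible noise. So variance = 204/5 - 36 - 9/10 = 39/10.

39/10


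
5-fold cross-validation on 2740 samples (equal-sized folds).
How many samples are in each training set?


Each validation fold has 2740/5 = 548 samples. Training set = 2740 - 548 = 2192.

2192


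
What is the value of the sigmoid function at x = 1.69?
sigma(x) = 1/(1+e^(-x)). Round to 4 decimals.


sigma(1.69) = 1/(1+e^(-1.69)) = 1/(1+0.184520) = 1/1.184520 = 0.8442.

0.8442


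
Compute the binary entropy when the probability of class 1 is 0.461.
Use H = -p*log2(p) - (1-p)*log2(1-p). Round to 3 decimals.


H = -0.461*log2(0.461) - 0.539*log2(0.539) = 0.996.

0.996


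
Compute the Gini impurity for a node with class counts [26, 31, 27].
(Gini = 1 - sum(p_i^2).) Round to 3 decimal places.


Total = 84. Proportions: 26/84, 31/84, 27/84. sum(p_i^2) = 0.3353. Gini = 1 - 0.3353 = 0.6647, which rounds to 0.665.

0.665


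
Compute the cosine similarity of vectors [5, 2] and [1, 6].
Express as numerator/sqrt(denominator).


dot = 17. |a|^2 = 29, |b|^2 = 37. cos = 17/sqrt(1073).

17/sqrt(1073)


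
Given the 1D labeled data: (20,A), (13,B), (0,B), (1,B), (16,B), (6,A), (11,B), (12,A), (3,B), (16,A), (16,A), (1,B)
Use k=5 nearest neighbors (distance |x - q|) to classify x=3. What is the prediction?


Distances: |20-3|=17, |13-3|=10, |0-3|=3, |1-3|=2, |16-3|=13, |6-3|=3, |11-3|=8, |12-3|=9, |3-3|=0, |16-3|=13, |16-3|=13, |1-3|=2. 5 nearest: (3,B), (1,B), (1,B), (6,A), (0,B). Counts: {'B': 4, 'A': 1}. Majority class: B.

B


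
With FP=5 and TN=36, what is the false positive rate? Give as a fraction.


FPR = FP / (FP + TN) = 5 / 41 = 5/41.

5/41


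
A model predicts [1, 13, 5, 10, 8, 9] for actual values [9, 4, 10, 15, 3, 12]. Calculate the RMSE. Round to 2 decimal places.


MSE = 38.1667. RMSE = sqrt(38.1667) = 6.18.

6.18


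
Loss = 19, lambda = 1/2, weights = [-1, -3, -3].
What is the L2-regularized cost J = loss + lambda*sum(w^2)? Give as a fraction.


L2 sq norm = sum(w^2) = 19. J = 19 + 1/2 * 19 = 57/2.

57/2
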